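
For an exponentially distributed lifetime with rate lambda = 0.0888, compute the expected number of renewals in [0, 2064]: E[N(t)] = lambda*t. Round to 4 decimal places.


lambda = 0.0888
t = 2064
E[N(t)] = lambda * t
E[N(t)] = 0.0888 * 2064
E[N(t)] = 183.2832

183.2832


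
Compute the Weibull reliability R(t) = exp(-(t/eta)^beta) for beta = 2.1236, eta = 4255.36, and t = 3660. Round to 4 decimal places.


beta = 2.1236, eta = 4255.36, t = 3660
t/eta = 3660 / 4255.36 = 0.8601
(t/eta)^beta = 0.8601^2.1236 = 0.7261
R(t) = exp(-0.7261)
R(t) = 0.4838

0.4838


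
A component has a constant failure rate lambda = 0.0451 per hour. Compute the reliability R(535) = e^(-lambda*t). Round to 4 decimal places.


lambda = 0.0451
t = 535
lambda * t = 24.1285
R(t) = e^(-24.1285)
R(t) = 0.0

0.0


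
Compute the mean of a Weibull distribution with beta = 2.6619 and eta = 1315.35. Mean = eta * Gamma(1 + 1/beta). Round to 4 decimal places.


beta = 2.6619, eta = 1315.35
1/beta = 0.3757
1 + 1/beta = 1.3757
Gamma(1.3757) = 0.8889
Mean = 1315.35 * 0.8889
Mean = 1169.1642

1169.1642


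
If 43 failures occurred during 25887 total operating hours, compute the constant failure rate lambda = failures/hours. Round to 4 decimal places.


failures = 43
total_hours = 25887
lambda = 43 / 25887
lambda = 0.0017

0.0017


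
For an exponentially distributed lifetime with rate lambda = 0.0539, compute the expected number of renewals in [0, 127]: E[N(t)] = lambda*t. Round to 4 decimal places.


lambda = 0.0539
t = 127
E[N(t)] = lambda * t
E[N(t)] = 0.0539 * 127
E[N(t)] = 6.8453

6.8453


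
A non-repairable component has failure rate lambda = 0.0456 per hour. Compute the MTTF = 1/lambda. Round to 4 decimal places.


lambda = 0.0456
MTTF = 1 / 0.0456
MTTF = 21.9298

21.9298


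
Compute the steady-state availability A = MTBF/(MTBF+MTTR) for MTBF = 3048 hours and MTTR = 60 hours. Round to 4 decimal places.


MTBF = 3048
MTTR = 60
MTBF + MTTR = 3108
A = 3048 / 3108
A = 0.9807

0.9807


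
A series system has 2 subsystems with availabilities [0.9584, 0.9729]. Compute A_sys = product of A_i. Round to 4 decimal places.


Subsystems: [0.9584, 0.9729]
After subsystem 1 (A=0.9584): product = 0.9584
After subsystem 2 (A=0.9729): product = 0.9324
A_sys = 0.9324

0.9324


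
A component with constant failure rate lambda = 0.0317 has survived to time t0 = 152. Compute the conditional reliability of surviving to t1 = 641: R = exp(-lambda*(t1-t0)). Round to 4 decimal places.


lambda = 0.0317
t0 = 152, t1 = 641
t1 - t0 = 489
lambda * (t1-t0) = 0.0317 * 489 = 15.5013
R = exp(-15.5013)
R = 0.0

0.0


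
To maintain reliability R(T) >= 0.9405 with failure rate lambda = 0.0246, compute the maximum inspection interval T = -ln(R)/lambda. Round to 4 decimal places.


R_target = 0.9405
lambda = 0.0246
-ln(0.9405) = 0.0613
T = 0.0613 / 0.0246
T = 2.4936

2.4936


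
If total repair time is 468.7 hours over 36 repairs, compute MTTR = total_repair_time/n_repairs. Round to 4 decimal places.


total_repair_time = 468.7
n_repairs = 36
MTTR = 468.7 / 36
MTTR = 13.0194

13.0194


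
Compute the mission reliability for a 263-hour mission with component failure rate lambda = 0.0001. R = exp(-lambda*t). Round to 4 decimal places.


lambda = 0.0001
mission_time = 263
lambda * t = 0.0001 * 263 = 0.0263
R = exp(-0.0263)
R = 0.974

0.974


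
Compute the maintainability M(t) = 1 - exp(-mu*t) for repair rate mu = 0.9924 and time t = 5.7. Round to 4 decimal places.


mu = 0.9924, t = 5.7
mu * t = 0.9924 * 5.7 = 5.6567
exp(-5.6567) = 0.0035
M(t) = 1 - 0.0035
M(t) = 0.9965

0.9965


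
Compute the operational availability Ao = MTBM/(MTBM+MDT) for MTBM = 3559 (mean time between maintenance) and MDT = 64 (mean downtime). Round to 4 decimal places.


MTBM = 3559
MDT = 64
MTBM + MDT = 3623
Ao = 3559 / 3623
Ao = 0.9823

0.9823


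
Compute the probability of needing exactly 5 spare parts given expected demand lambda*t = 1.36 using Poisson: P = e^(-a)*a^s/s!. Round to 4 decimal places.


a = 1.36, s = 5
e^(-a) = e^(-1.36) = 0.2567
a^s = 1.36^5 = 4.6526
s! = 120
P = 0.2567 * 4.6526 / 120
P = 0.01

0.01


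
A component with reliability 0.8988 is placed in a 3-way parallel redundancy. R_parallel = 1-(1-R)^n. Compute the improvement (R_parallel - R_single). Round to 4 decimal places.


R_single = 0.8988, n = 3
1 - R_single = 0.1012
(1 - R_single)^n = 0.1012^3 = 0.001
R_parallel = 1 - 0.001 = 0.999
Improvement = 0.999 - 0.8988
Improvement = 0.1002

0.1002


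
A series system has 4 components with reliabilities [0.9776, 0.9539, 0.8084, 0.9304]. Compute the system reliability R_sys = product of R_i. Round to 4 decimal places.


Components: [0.9776, 0.9539, 0.8084, 0.9304]
After component 1 (R=0.9776): product = 0.9776
After component 2 (R=0.9539): product = 0.9325
After component 3 (R=0.8084): product = 0.7539
After component 4 (R=0.9304): product = 0.7014
R_sys = 0.7014

0.7014


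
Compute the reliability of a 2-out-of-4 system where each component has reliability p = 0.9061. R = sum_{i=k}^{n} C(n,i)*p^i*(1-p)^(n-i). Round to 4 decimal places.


k = 2, n = 4, p = 0.9061
i=2: C(4,2)=6 * 0.9061^2 * 0.0939^2 = 0.0434
i=3: C(4,3)=4 * 0.9061^3 * 0.0939^1 = 0.2794
i=4: C(4,4)=1 * 0.9061^4 * 0.0939^0 = 0.6741
R = sum of terms = 0.9969

0.9969


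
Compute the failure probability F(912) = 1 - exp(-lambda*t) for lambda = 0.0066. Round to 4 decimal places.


lambda = 0.0066, t = 912
lambda * t = 6.0192
exp(-6.0192) = 0.0024
F(t) = 1 - 0.0024
F(t) = 0.9976

0.9976


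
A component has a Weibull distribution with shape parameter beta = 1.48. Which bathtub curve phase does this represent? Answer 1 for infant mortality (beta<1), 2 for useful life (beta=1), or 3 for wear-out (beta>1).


beta = 1.48
Compare beta to 1:
beta < 1 => infant mortality (phase 1)
beta = 1 => useful life (phase 2)
beta > 1 => wear-out (phase 3)
Since beta = 1.48, this is wear-out (increasing failure rate)
Phase = 3

3


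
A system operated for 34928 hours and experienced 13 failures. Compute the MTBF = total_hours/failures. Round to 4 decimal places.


total_hours = 34928
failures = 13
MTBF = 34928 / 13
MTBF = 2686.7692

2686.7692


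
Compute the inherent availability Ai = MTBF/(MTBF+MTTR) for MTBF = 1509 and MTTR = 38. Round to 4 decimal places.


MTBF = 1509
MTTR = 38
MTBF + MTTR = 1547
Ai = 1509 / 1547
Ai = 0.9754

0.9754


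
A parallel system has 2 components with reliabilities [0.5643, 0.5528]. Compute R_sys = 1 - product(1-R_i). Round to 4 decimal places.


Components: [0.5643, 0.5528]
(1 - 0.5643) = 0.4357, running product = 0.4357
(1 - 0.5528) = 0.4472, running product = 0.1948
Product of (1-R_i) = 0.1948
R_sys = 1 - 0.1948 = 0.8052

0.8052


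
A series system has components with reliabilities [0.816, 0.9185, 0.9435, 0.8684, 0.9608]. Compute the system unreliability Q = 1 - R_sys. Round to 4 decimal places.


Components: [0.816, 0.9185, 0.9435, 0.8684, 0.9608]
After component 1: product = 0.816
After component 2: product = 0.7495
After component 3: product = 0.7071
After component 4: product = 0.6141
After component 5: product = 0.59
R_sys = 0.59
Q = 1 - 0.59 = 0.41

0.41


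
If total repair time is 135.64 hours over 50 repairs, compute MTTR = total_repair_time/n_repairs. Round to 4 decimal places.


total_repair_time = 135.64
n_repairs = 50
MTTR = 135.64 / 50
MTTR = 2.7128

2.7128


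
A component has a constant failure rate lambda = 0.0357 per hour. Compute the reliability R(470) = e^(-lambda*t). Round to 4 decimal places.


lambda = 0.0357
t = 470
lambda * t = 16.779
R(t) = e^(-16.779)
R(t) = 0.0

0.0


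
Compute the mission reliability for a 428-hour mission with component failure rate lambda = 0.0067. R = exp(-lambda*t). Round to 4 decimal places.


lambda = 0.0067
mission_time = 428
lambda * t = 0.0067 * 428 = 2.8676
R = exp(-2.8676)
R = 0.0568

0.0568


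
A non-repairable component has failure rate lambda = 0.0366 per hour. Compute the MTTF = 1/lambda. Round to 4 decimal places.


lambda = 0.0366
MTTF = 1 / 0.0366
MTTF = 27.3224

27.3224


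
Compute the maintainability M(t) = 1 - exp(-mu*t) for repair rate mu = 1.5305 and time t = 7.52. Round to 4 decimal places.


mu = 1.5305, t = 7.52
mu * t = 1.5305 * 7.52 = 11.5094
exp(-11.5094) = 0.0
M(t) = 1 - 0.0
M(t) = 1.0

1.0


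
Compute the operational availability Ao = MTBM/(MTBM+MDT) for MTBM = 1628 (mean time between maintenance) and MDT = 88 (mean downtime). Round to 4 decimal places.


MTBM = 1628
MDT = 88
MTBM + MDT = 1716
Ao = 1628 / 1716
Ao = 0.9487

0.9487


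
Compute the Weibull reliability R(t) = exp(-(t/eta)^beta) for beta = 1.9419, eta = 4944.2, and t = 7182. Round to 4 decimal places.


beta = 1.9419, eta = 4944.2, t = 7182
t/eta = 7182 / 4944.2 = 1.4526
(t/eta)^beta = 1.4526^1.9419 = 2.0648
R(t) = exp(-2.0648)
R(t) = 0.1268

0.1268


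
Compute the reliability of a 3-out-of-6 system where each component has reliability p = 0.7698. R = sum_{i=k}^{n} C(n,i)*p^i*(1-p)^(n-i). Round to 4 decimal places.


k = 3, n = 6, p = 0.7698
i=3: C(6,3)=20 * 0.7698^3 * 0.2302^3 = 0.1113
i=4: C(6,4)=15 * 0.7698^4 * 0.2302^2 = 0.2791
i=5: C(6,5)=6 * 0.7698^5 * 0.2302^1 = 0.3734
i=6: C(6,6)=1 * 0.7698^6 * 0.2302^0 = 0.2081
R = sum of terms = 0.9719

0.9719


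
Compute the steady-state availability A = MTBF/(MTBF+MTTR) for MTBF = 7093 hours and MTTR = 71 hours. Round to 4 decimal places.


MTBF = 7093
MTTR = 71
MTBF + MTTR = 7164
A = 7093 / 7164
A = 0.9901

0.9901


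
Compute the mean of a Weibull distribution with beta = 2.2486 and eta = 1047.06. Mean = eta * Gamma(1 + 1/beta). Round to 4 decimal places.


beta = 2.2486, eta = 1047.06
1/beta = 0.4447
1 + 1/beta = 1.4447
Gamma(1.4447) = 0.8857
Mean = 1047.06 * 0.8857
Mean = 927.4087

927.4087


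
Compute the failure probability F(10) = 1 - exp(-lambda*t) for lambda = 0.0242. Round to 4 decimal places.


lambda = 0.0242, t = 10
lambda * t = 0.242
exp(-0.242) = 0.7851
F(t) = 1 - 0.7851
F(t) = 0.2149

0.2149


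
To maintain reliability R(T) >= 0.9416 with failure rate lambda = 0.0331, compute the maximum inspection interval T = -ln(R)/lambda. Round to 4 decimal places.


R_target = 0.9416
lambda = 0.0331
-ln(0.9416) = 0.0602
T = 0.0602 / 0.0331
T = 1.818

1.818


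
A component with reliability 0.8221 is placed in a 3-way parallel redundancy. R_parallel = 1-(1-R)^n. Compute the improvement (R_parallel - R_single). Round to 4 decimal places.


R_single = 0.8221, n = 3
1 - R_single = 0.1779
(1 - R_single)^n = 0.1779^3 = 0.0056
R_parallel = 1 - 0.0056 = 0.9944
Improvement = 0.9944 - 0.8221
Improvement = 0.1723

0.1723


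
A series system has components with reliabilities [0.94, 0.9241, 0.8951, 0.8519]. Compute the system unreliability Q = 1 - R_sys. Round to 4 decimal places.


Components: [0.94, 0.9241, 0.8951, 0.8519]
After component 1: product = 0.94
After component 2: product = 0.8687
After component 3: product = 0.7775
After component 4: product = 0.6624
R_sys = 0.6624
Q = 1 - 0.6624 = 0.3376

0.3376


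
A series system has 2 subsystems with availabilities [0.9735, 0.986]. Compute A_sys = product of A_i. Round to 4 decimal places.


Subsystems: [0.9735, 0.986]
After subsystem 1 (A=0.9735): product = 0.9735
After subsystem 2 (A=0.986): product = 0.9599
A_sys = 0.9599

0.9599


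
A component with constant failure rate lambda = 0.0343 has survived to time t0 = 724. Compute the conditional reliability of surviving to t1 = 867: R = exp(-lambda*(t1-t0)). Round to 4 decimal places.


lambda = 0.0343
t0 = 724, t1 = 867
t1 - t0 = 143
lambda * (t1-t0) = 0.0343 * 143 = 4.9049
R = exp(-4.9049)
R = 0.0074

0.0074


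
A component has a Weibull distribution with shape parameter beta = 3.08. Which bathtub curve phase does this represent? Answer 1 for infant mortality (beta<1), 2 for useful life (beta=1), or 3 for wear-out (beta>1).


beta = 3.08
Compare beta to 1:
beta < 1 => infant mortality (phase 1)
beta = 1 => useful life (phase 2)
beta > 1 => wear-out (phase 3)
Since beta = 3.08, this is wear-out (increasing failure rate)
Phase = 3

3


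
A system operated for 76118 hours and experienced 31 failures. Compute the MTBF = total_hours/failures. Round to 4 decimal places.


total_hours = 76118
failures = 31
MTBF = 76118 / 31
MTBF = 2455.4194

2455.4194


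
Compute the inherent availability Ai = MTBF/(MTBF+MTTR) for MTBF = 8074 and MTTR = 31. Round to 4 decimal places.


MTBF = 8074
MTTR = 31
MTBF + MTTR = 8105
Ai = 8074 / 8105
Ai = 0.9962

0.9962


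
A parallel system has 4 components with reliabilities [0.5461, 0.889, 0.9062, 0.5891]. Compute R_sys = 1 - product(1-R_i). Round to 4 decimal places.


Components: [0.5461, 0.889, 0.9062, 0.5891]
(1 - 0.5461) = 0.4539, running product = 0.4539
(1 - 0.889) = 0.111, running product = 0.0504
(1 - 0.9062) = 0.0938, running product = 0.0047
(1 - 0.5891) = 0.4109, running product = 0.0019
Product of (1-R_i) = 0.0019
R_sys = 1 - 0.0019 = 0.9981

0.9981


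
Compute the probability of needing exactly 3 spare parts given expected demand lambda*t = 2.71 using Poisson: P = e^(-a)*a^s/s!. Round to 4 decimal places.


a = 2.71, s = 3
e^(-a) = e^(-2.71) = 0.0665
a^s = 2.71^3 = 19.9025
s! = 6
P = 0.0665 * 19.9025 / 6
P = 0.2207

0.2207


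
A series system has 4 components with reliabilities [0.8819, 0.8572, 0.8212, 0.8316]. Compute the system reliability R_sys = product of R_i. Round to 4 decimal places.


Components: [0.8819, 0.8572, 0.8212, 0.8316]
After component 1 (R=0.8819): product = 0.8819
After component 2 (R=0.8572): product = 0.756
After component 3 (R=0.8212): product = 0.6208
After component 4 (R=0.8316): product = 0.5163
R_sys = 0.5163

0.5163


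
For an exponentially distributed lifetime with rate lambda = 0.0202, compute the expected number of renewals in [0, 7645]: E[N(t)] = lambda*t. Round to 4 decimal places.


lambda = 0.0202
t = 7645
E[N(t)] = lambda * t
E[N(t)] = 0.0202 * 7645
E[N(t)] = 154.429

154.429


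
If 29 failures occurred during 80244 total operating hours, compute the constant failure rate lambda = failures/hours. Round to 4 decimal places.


failures = 29
total_hours = 80244
lambda = 29 / 80244
lambda = 0.0004

0.0004


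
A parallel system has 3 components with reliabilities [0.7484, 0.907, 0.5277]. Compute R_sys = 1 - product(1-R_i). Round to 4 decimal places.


Components: [0.7484, 0.907, 0.5277]
(1 - 0.7484) = 0.2516, running product = 0.2516
(1 - 0.907) = 0.093, running product = 0.0234
(1 - 0.5277) = 0.4723, running product = 0.0111
Product of (1-R_i) = 0.0111
R_sys = 1 - 0.0111 = 0.9889

0.9889


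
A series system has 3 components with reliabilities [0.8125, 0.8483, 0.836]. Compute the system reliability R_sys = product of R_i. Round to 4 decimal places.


Components: [0.8125, 0.8483, 0.836]
After component 1 (R=0.8125): product = 0.8125
After component 2 (R=0.8483): product = 0.6892
After component 3 (R=0.836): product = 0.5762
R_sys = 0.5762

0.5762


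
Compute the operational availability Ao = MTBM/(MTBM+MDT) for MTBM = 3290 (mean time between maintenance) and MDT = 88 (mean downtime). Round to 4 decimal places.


MTBM = 3290
MDT = 88
MTBM + MDT = 3378
Ao = 3290 / 3378
Ao = 0.9739

0.9739


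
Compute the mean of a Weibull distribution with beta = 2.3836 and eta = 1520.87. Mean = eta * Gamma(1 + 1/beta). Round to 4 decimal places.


beta = 2.3836, eta = 1520.87
1/beta = 0.4195
1 + 1/beta = 1.4195
Gamma(1.4195) = 0.8864
Mean = 1520.87 * 0.8864
Mean = 1348.0579

1348.0579


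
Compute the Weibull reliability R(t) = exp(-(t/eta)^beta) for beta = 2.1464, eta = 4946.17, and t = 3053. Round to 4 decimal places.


beta = 2.1464, eta = 4946.17, t = 3053
t/eta = 3053 / 4946.17 = 0.6172
(t/eta)^beta = 0.6172^2.1464 = 0.355
R(t) = exp(-0.355)
R(t) = 0.7012

0.7012


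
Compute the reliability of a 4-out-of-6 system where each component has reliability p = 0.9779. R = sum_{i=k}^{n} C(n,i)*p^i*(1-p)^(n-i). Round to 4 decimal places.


k = 4, n = 6, p = 0.9779
i=4: C(6,4)=15 * 0.9779^4 * 0.0221^2 = 0.0067
i=5: C(6,5)=6 * 0.9779^5 * 0.0221^1 = 0.1186
i=6: C(6,6)=1 * 0.9779^6 * 0.0221^0 = 0.8745
R = sum of terms = 0.9998

0.9998


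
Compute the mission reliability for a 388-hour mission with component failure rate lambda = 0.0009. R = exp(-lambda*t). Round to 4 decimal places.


lambda = 0.0009
mission_time = 388
lambda * t = 0.0009 * 388 = 0.3492
R = exp(-0.3492)
R = 0.7053

0.7053


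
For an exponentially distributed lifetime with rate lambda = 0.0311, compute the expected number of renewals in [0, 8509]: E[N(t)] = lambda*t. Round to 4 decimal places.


lambda = 0.0311
t = 8509
E[N(t)] = lambda * t
E[N(t)] = 0.0311 * 8509
E[N(t)] = 264.6299

264.6299


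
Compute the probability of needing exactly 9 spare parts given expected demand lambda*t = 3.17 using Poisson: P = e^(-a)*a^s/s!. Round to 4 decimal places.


a = 3.17, s = 9
e^(-a) = e^(-3.17) = 0.042
a^s = 3.17^9 = 32324.6149
s! = 362880
P = 0.042 * 32324.6149 / 362880
P = 0.0037

0.0037


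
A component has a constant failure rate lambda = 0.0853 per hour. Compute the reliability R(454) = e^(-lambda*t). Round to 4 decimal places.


lambda = 0.0853
t = 454
lambda * t = 38.7262
R(t) = e^(-38.7262)
R(t) = 0.0

0.0


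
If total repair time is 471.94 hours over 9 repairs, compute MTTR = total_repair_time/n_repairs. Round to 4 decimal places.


total_repair_time = 471.94
n_repairs = 9
MTTR = 471.94 / 9
MTTR = 52.4378

52.4378


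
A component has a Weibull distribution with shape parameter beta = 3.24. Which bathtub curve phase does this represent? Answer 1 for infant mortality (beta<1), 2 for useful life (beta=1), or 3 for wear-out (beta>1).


beta = 3.24
Compare beta to 1:
beta < 1 => infant mortality (phase 1)
beta = 1 => useful life (phase 2)
beta > 1 => wear-out (phase 3)
Since beta = 3.24, this is wear-out (increasing failure rate)
Phase = 3

3


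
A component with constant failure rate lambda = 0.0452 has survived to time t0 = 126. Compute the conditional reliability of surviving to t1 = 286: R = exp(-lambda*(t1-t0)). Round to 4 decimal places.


lambda = 0.0452
t0 = 126, t1 = 286
t1 - t0 = 160
lambda * (t1-t0) = 0.0452 * 160 = 7.232
R = exp(-7.232)
R = 0.0007

0.0007


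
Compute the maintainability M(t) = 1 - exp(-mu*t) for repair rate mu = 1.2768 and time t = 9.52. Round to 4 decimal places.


mu = 1.2768, t = 9.52
mu * t = 1.2768 * 9.52 = 12.1551
exp(-12.1551) = 0.0
M(t) = 1 - 0.0
M(t) = 1.0

1.0


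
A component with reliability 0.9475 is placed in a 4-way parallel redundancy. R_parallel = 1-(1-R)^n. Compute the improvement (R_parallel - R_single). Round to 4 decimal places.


R_single = 0.9475, n = 4
1 - R_single = 0.0525
(1 - R_single)^n = 0.0525^4 = 0.0
R_parallel = 1 - 0.0 = 1.0
Improvement = 1.0 - 0.9475
Improvement = 0.0525

0.0525


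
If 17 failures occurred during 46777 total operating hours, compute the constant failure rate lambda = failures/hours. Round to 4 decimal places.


failures = 17
total_hours = 46777
lambda = 17 / 46777
lambda = 0.0004

0.0004


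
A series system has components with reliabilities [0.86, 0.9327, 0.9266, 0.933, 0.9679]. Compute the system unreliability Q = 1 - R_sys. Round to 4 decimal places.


Components: [0.86, 0.9327, 0.9266, 0.933, 0.9679]
After component 1: product = 0.86
After component 2: product = 0.8021
After component 3: product = 0.7432
After component 4: product = 0.6934
After component 5: product = 0.6712
R_sys = 0.6712
Q = 1 - 0.6712 = 0.3288

0.3288


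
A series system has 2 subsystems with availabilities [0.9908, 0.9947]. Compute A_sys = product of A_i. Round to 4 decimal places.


Subsystems: [0.9908, 0.9947]
After subsystem 1 (A=0.9908): product = 0.9908
After subsystem 2 (A=0.9947): product = 0.9855
A_sys = 0.9855

0.9855


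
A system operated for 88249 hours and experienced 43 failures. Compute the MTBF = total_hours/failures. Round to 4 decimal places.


total_hours = 88249
failures = 43
MTBF = 88249 / 43
MTBF = 2052.3023

2052.3023


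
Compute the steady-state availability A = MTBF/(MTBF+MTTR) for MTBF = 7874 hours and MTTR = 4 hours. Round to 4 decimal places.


MTBF = 7874
MTTR = 4
MTBF + MTTR = 7878
A = 7874 / 7878
A = 0.9995

0.9995


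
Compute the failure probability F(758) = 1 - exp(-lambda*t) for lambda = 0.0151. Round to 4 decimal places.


lambda = 0.0151, t = 758
lambda * t = 11.4458
exp(-11.4458) = 0.0
F(t) = 1 - 0.0
F(t) = 1.0

1.0


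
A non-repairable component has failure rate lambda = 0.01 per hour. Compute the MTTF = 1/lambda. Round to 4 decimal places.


lambda = 0.01
MTTF = 1 / 0.01
MTTF = 100.0

100.0


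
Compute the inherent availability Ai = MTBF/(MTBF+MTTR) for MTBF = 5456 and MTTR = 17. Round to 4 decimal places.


MTBF = 5456
MTTR = 17
MTBF + MTTR = 5473
Ai = 5456 / 5473
Ai = 0.9969

0.9969


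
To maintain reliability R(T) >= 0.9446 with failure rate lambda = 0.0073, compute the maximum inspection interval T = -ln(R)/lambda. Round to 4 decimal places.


R_target = 0.9446
lambda = 0.0073
-ln(0.9446) = 0.057
T = 0.057 / 0.0073
T = 7.8074

7.8074


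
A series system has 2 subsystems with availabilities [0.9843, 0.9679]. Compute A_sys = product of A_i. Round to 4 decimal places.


Subsystems: [0.9843, 0.9679]
After subsystem 1 (A=0.9843): product = 0.9843
After subsystem 2 (A=0.9679): product = 0.9527
A_sys = 0.9527

0.9527


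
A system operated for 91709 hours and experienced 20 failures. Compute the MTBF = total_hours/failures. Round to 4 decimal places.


total_hours = 91709
failures = 20
MTBF = 91709 / 20
MTBF = 4585.45

4585.45


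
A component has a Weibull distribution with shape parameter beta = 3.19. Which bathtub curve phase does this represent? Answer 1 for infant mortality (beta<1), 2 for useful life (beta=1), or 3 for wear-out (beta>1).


beta = 3.19
Compare beta to 1:
beta < 1 => infant mortality (phase 1)
beta = 1 => useful life (phase 2)
beta > 1 => wear-out (phase 3)
Since beta = 3.19, this is wear-out (increasing failure rate)
Phase = 3

3


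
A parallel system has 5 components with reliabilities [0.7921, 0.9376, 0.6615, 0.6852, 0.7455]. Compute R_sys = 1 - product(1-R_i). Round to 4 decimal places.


Components: [0.7921, 0.9376, 0.6615, 0.6852, 0.7455]
(1 - 0.7921) = 0.2079, running product = 0.2079
(1 - 0.9376) = 0.0624, running product = 0.013
(1 - 0.6615) = 0.3385, running product = 0.0044
(1 - 0.6852) = 0.3148, running product = 0.0014
(1 - 0.7455) = 0.2545, running product = 0.0004
Product of (1-R_i) = 0.0004
R_sys = 1 - 0.0004 = 0.9996

0.9996


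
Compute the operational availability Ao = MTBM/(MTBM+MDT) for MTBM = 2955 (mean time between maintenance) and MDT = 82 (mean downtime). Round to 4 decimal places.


MTBM = 2955
MDT = 82
MTBM + MDT = 3037
Ao = 2955 / 3037
Ao = 0.973

0.973


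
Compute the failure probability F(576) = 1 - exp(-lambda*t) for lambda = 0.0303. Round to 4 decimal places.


lambda = 0.0303, t = 576
lambda * t = 17.4528
exp(-17.4528) = 0.0
F(t) = 1 - 0.0
F(t) = 1.0

1.0


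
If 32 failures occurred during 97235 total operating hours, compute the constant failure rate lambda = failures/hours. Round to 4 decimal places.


failures = 32
total_hours = 97235
lambda = 32 / 97235
lambda = 0.0003

0.0003


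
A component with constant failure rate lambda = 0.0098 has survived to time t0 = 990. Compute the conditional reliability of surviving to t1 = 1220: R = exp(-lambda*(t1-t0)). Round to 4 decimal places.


lambda = 0.0098
t0 = 990, t1 = 1220
t1 - t0 = 230
lambda * (t1-t0) = 0.0098 * 230 = 2.254
R = exp(-2.254)
R = 0.105

0.105


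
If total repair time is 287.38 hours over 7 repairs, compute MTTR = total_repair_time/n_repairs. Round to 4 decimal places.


total_repair_time = 287.38
n_repairs = 7
MTTR = 287.38 / 7
MTTR = 41.0543

41.0543


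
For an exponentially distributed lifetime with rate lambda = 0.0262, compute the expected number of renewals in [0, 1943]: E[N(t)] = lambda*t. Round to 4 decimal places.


lambda = 0.0262
t = 1943
E[N(t)] = lambda * t
E[N(t)] = 0.0262 * 1943
E[N(t)] = 50.9066

50.9066


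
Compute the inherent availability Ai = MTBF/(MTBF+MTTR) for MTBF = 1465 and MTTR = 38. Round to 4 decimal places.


MTBF = 1465
MTTR = 38
MTBF + MTTR = 1503
Ai = 1465 / 1503
Ai = 0.9747

0.9747


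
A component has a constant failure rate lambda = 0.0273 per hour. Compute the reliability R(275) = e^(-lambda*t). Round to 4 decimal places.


lambda = 0.0273
t = 275
lambda * t = 7.5075
R(t) = e^(-7.5075)
R(t) = 0.0005

0.0005


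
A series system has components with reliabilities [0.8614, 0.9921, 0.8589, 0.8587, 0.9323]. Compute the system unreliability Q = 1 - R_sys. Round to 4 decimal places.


Components: [0.8614, 0.9921, 0.8589, 0.8587, 0.9323]
After component 1: product = 0.8614
After component 2: product = 0.8546
After component 3: product = 0.734
After component 4: product = 0.6303
After component 5: product = 0.5876
R_sys = 0.5876
Q = 1 - 0.5876 = 0.4124

0.4124


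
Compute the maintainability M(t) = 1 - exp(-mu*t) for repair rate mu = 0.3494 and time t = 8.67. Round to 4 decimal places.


mu = 0.3494, t = 8.67
mu * t = 0.3494 * 8.67 = 3.0293
exp(-3.0293) = 0.0483
M(t) = 1 - 0.0483
M(t) = 0.9517

0.9517


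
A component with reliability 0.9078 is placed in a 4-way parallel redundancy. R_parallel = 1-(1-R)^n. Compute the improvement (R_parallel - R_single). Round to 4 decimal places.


R_single = 0.9078, n = 4
1 - R_single = 0.0922
(1 - R_single)^n = 0.0922^4 = 0.0001
R_parallel = 1 - 0.0001 = 0.9999
Improvement = 0.9999 - 0.9078
Improvement = 0.0921

0.0921


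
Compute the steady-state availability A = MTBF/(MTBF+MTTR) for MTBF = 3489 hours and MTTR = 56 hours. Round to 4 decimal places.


MTBF = 3489
MTTR = 56
MTBF + MTTR = 3545
A = 3489 / 3545
A = 0.9842

0.9842


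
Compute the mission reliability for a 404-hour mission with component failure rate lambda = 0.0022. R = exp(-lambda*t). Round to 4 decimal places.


lambda = 0.0022
mission_time = 404
lambda * t = 0.0022 * 404 = 0.8888
R = exp(-0.8888)
R = 0.4111

0.4111


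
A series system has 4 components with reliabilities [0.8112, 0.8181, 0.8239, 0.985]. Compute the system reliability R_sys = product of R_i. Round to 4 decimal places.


Components: [0.8112, 0.8181, 0.8239, 0.985]
After component 1 (R=0.8112): product = 0.8112
After component 2 (R=0.8181): product = 0.6636
After component 3 (R=0.8239): product = 0.5468
After component 4 (R=0.985): product = 0.5386
R_sys = 0.5386

0.5386


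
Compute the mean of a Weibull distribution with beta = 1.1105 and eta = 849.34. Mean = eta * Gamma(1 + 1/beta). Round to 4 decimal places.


beta = 1.1105, eta = 849.34
1/beta = 0.9005
1 + 1/beta = 1.9005
Gamma(1.9005) = 0.9619
Mean = 849.34 * 0.9619
Mean = 817.0104

817.0104


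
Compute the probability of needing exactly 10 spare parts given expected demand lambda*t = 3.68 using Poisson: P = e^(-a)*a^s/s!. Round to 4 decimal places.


a = 3.68, s = 10
e^(-a) = e^(-3.68) = 0.0252
a^s = 3.68^10 = 455489.3078
s! = 3628800
P = 0.0252 * 455489.3078 / 3628800
P = 0.0032

0.0032


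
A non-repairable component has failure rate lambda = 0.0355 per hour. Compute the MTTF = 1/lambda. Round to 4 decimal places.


lambda = 0.0355
MTTF = 1 / 0.0355
MTTF = 28.169

28.169


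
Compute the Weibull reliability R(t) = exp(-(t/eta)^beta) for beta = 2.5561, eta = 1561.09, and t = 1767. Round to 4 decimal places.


beta = 2.5561, eta = 1561.09, t = 1767
t/eta = 1767 / 1561.09 = 1.1319
(t/eta)^beta = 1.1319^2.5561 = 1.3726
R(t) = exp(-1.3726)
R(t) = 0.2535

0.2535


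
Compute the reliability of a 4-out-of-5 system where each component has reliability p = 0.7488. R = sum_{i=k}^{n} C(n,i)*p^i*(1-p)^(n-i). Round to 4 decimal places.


k = 4, n = 5, p = 0.7488
i=4: C(5,4)=5 * 0.7488^4 * 0.2512^1 = 0.3949
i=5: C(5,5)=1 * 0.7488^5 * 0.2512^0 = 0.2354
R = sum of terms = 0.6303

0.6303


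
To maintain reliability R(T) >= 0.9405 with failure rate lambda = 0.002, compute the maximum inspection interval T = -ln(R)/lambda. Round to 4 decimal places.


R_target = 0.9405
lambda = 0.002
-ln(0.9405) = 0.0613
T = 0.0613 / 0.002
T = 30.6718

30.6718


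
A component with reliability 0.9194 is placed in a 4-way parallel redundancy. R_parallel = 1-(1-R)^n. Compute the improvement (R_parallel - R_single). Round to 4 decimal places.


R_single = 0.9194, n = 4
1 - R_single = 0.0806
(1 - R_single)^n = 0.0806^4 = 0.0
R_parallel = 1 - 0.0 = 1.0
Improvement = 1.0 - 0.9194
Improvement = 0.0806

0.0806


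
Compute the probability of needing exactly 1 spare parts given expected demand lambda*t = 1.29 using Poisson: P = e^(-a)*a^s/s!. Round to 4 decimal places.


a = 1.29, s = 1
e^(-a) = e^(-1.29) = 0.2753
a^s = 1.29^1 = 1.29
s! = 1
P = 0.2753 * 1.29 / 1
P = 0.3551

0.3551


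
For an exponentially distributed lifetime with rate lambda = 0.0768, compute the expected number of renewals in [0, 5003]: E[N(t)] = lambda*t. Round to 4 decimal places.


lambda = 0.0768
t = 5003
E[N(t)] = lambda * t
E[N(t)] = 0.0768 * 5003
E[N(t)] = 384.2304

384.2304


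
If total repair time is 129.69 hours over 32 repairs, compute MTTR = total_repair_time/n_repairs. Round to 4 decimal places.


total_repair_time = 129.69
n_repairs = 32
MTTR = 129.69 / 32
MTTR = 4.0528

4.0528


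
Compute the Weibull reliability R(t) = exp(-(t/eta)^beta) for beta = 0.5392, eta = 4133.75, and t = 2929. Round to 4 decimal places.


beta = 0.5392, eta = 4133.75, t = 2929
t/eta = 2929 / 4133.75 = 0.7086
(t/eta)^beta = 0.7086^0.5392 = 0.8305
R(t) = exp(-0.8305)
R(t) = 0.4358

0.4358


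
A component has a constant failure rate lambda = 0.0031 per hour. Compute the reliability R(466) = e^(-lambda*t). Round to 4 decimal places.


lambda = 0.0031
t = 466
lambda * t = 1.4446
R(t) = e^(-1.4446)
R(t) = 0.2358

0.2358


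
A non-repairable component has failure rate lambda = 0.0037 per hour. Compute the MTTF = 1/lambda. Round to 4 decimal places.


lambda = 0.0037
MTTF = 1 / 0.0037
MTTF = 270.2703

270.2703


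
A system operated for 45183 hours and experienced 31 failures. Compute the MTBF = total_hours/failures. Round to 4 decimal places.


total_hours = 45183
failures = 31
MTBF = 45183 / 31
MTBF = 1457.5161

1457.5161


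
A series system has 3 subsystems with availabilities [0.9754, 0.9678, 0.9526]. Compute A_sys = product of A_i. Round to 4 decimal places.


Subsystems: [0.9754, 0.9678, 0.9526]
After subsystem 1 (A=0.9754): product = 0.9754
After subsystem 2 (A=0.9678): product = 0.944
After subsystem 3 (A=0.9526): product = 0.8992
A_sys = 0.8992

0.8992


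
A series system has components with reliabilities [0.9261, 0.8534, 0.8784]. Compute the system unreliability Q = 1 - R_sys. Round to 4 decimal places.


Components: [0.9261, 0.8534, 0.8784]
After component 1: product = 0.9261
After component 2: product = 0.7903
After component 3: product = 0.6942
R_sys = 0.6942
Q = 1 - 0.6942 = 0.3058

0.3058


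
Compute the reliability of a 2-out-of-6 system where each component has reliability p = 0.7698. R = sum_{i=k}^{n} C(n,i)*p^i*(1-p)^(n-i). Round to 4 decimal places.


k = 2, n = 6, p = 0.7698
i=2: C(6,2)=15 * 0.7698^2 * 0.2302^4 = 0.025
i=3: C(6,3)=20 * 0.7698^3 * 0.2302^3 = 0.1113
i=4: C(6,4)=15 * 0.7698^4 * 0.2302^2 = 0.2791
i=5: C(6,5)=6 * 0.7698^5 * 0.2302^1 = 0.3734
i=6: C(6,6)=1 * 0.7698^6 * 0.2302^0 = 0.2081
R = sum of terms = 0.9969

0.9969


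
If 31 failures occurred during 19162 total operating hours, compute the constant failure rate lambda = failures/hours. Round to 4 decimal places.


failures = 31
total_hours = 19162
lambda = 31 / 19162
lambda = 0.0016

0.0016


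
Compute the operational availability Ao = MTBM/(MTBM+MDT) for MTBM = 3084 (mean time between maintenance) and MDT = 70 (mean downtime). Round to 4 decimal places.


MTBM = 3084
MDT = 70
MTBM + MDT = 3154
Ao = 3084 / 3154
Ao = 0.9778

0.9778


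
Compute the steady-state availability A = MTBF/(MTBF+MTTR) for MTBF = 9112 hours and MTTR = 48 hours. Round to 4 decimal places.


MTBF = 9112
MTTR = 48
MTBF + MTTR = 9160
A = 9112 / 9160
A = 0.9948

0.9948


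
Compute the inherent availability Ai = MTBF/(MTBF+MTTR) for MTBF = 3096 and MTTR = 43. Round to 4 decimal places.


MTBF = 3096
MTTR = 43
MTBF + MTTR = 3139
Ai = 3096 / 3139
Ai = 0.9863

0.9863


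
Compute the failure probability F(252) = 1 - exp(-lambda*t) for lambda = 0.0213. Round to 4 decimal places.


lambda = 0.0213, t = 252
lambda * t = 5.3676
exp(-5.3676) = 0.0047
F(t) = 1 - 0.0047
F(t) = 0.9953

0.9953


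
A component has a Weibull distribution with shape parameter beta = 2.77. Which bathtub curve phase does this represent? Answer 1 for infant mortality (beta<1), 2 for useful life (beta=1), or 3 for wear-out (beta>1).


beta = 2.77
Compare beta to 1:
beta < 1 => infant mortality (phase 1)
beta = 1 => useful life (phase 2)
beta > 1 => wear-out (phase 3)
Since beta = 2.77, this is wear-out (increasing failure rate)
Phase = 3

3


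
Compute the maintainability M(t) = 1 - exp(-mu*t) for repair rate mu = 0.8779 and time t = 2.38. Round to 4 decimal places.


mu = 0.8779, t = 2.38
mu * t = 0.8779 * 2.38 = 2.0894
exp(-2.0894) = 0.1238
M(t) = 1 - 0.1238
M(t) = 0.8762

0.8762


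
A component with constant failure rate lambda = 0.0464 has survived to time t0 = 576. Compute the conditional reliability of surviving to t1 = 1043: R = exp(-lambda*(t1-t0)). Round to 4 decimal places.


lambda = 0.0464
t0 = 576, t1 = 1043
t1 - t0 = 467
lambda * (t1-t0) = 0.0464 * 467 = 21.6688
R = exp(-21.6688)
R = 0.0

0.0


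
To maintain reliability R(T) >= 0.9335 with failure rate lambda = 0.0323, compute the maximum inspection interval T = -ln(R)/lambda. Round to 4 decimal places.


R_target = 0.9335
lambda = 0.0323
-ln(0.9335) = 0.0688
T = 0.0688 / 0.0323
T = 2.1305

2.1305


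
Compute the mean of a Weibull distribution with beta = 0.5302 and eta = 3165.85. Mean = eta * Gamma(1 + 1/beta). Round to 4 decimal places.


beta = 0.5302, eta = 3165.85
1/beta = 1.8861
1 + 1/beta = 2.8861
Gamma(2.8861) = 1.8051
Mean = 3165.85 * 1.8051
Mean = 5714.7315

5714.7315


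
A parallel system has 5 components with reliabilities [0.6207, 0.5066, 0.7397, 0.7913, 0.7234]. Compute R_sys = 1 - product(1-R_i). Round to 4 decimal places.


Components: [0.6207, 0.5066, 0.7397, 0.7913, 0.7234]
(1 - 0.6207) = 0.3793, running product = 0.3793
(1 - 0.5066) = 0.4934, running product = 0.1871
(1 - 0.7397) = 0.2603, running product = 0.0487
(1 - 0.7913) = 0.2087, running product = 0.0102
(1 - 0.7234) = 0.2766, running product = 0.0028
Product of (1-R_i) = 0.0028
R_sys = 1 - 0.0028 = 0.9972

0.9972


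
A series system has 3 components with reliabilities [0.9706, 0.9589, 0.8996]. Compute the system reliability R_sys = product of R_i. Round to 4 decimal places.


Components: [0.9706, 0.9589, 0.8996]
After component 1 (R=0.9706): product = 0.9706
After component 2 (R=0.9589): product = 0.9307
After component 3 (R=0.8996): product = 0.8373
R_sys = 0.8373

0.8373


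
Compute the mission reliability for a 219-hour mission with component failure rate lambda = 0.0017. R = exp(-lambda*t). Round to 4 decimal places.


lambda = 0.0017
mission_time = 219
lambda * t = 0.0017 * 219 = 0.3723
R = exp(-0.3723)
R = 0.6891

0.6891


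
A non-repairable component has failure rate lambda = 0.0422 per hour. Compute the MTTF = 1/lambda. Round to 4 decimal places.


lambda = 0.0422
MTTF = 1 / 0.0422
MTTF = 23.6967

23.6967


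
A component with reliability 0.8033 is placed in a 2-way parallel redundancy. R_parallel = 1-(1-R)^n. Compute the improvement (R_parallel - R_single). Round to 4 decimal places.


R_single = 0.8033, n = 2
1 - R_single = 0.1967
(1 - R_single)^n = 0.1967^2 = 0.0387
R_parallel = 1 - 0.0387 = 0.9613
Improvement = 0.9613 - 0.8033
Improvement = 0.158

0.158


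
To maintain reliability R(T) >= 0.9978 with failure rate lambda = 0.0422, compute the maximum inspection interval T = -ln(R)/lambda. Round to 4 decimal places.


R_target = 0.9978
lambda = 0.0422
-ln(0.9978) = 0.0022
T = 0.0022 / 0.0422
T = 0.0522

0.0522


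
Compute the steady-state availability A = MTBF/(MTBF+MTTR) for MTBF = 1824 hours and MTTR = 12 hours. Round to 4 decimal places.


MTBF = 1824
MTTR = 12
MTBF + MTTR = 1836
A = 1824 / 1836
A = 0.9935

0.9935


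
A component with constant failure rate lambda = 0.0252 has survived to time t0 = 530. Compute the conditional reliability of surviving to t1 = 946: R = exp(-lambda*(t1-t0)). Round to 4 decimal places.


lambda = 0.0252
t0 = 530, t1 = 946
t1 - t0 = 416
lambda * (t1-t0) = 0.0252 * 416 = 10.4832
R = exp(-10.4832)
R = 0.0

0.0


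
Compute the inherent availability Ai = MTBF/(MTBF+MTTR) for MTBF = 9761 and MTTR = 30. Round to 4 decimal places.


MTBF = 9761
MTTR = 30
MTBF + MTTR = 9791
Ai = 9761 / 9791
Ai = 0.9969

0.9969


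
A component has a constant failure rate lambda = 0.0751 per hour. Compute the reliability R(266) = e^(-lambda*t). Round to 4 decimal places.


lambda = 0.0751
t = 266
lambda * t = 19.9766
R(t) = e^(-19.9766)
R(t) = 0.0

0.0


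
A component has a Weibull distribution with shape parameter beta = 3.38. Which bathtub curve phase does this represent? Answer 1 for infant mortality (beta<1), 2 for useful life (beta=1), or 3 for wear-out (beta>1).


beta = 3.38
Compare beta to 1:
beta < 1 => infant mortality (phase 1)
beta = 1 => useful life (phase 2)
beta > 1 => wear-out (phase 3)
Since beta = 3.38, this is wear-out (increasing failure rate)
Phase = 3

3


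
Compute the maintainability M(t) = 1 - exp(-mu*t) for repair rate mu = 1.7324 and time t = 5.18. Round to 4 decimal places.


mu = 1.7324, t = 5.18
mu * t = 1.7324 * 5.18 = 8.9738
exp(-8.9738) = 0.0001
M(t) = 1 - 0.0001
M(t) = 0.9999

0.9999


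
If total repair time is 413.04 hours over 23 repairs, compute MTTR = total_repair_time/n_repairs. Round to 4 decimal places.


total_repair_time = 413.04
n_repairs = 23
MTTR = 413.04 / 23
MTTR = 17.9583

17.9583


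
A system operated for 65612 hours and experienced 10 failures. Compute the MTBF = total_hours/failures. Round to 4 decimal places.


total_hours = 65612
failures = 10
MTBF = 65612 / 10
MTBF = 6561.2

6561.2


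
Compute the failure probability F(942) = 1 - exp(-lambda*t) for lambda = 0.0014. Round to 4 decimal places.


lambda = 0.0014, t = 942
lambda * t = 1.3188
exp(-1.3188) = 0.2675
F(t) = 1 - 0.2675
F(t) = 0.7325

0.7325


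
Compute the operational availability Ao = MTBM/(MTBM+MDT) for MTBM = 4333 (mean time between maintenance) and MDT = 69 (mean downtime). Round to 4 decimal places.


MTBM = 4333
MDT = 69
MTBM + MDT = 4402
Ao = 4333 / 4402
Ao = 0.9843

0.9843


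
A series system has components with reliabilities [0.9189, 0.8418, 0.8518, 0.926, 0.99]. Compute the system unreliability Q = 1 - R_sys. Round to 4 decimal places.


Components: [0.9189, 0.8418, 0.8518, 0.926, 0.99]
After component 1: product = 0.9189
After component 2: product = 0.7735
After component 3: product = 0.6589
After component 4: product = 0.6101
After component 5: product = 0.604
R_sys = 0.604
Q = 1 - 0.604 = 0.396

0.396


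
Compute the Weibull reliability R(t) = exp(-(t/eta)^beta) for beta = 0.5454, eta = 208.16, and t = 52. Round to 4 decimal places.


beta = 0.5454, eta = 208.16, t = 52
t/eta = 52 / 208.16 = 0.2498
(t/eta)^beta = 0.2498^0.5454 = 0.4693
R(t) = exp(-0.4693)
R(t) = 0.6254

0.6254


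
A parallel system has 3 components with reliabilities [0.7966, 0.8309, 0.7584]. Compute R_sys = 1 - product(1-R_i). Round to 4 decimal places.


Components: [0.7966, 0.8309, 0.7584]
(1 - 0.7966) = 0.2034, running product = 0.2034
(1 - 0.8309) = 0.1691, running product = 0.0344
(1 - 0.7584) = 0.2416, running product = 0.0083
Product of (1-R_i) = 0.0083
R_sys = 1 - 0.0083 = 0.9917

0.9917
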